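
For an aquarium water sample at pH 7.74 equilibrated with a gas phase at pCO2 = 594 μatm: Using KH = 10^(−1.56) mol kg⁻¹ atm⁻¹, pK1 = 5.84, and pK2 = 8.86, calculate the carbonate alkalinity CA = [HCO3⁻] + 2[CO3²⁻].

CA = 1.50 mmol/kg

[CO2*] = KH · pCO2 = 10^(−1.56) × 594×10^-6 = 1.636×10^-5 mol/kg
α₀ = 1/(1 + K1/[H⁺] + K1K2/[H⁺]²) = 1/(1 + 10^+1.90 + 10^+0.78) = 0.01157
DIC = [CO2*]/α₀ = 1.636×10^-5 / 0.01157 = 1.414 mmol/kg
CA = (α₁ + 2α₂)·DIC = (0.9187 + 2×0.06969) × 1.414 = 1.50 mmol/kg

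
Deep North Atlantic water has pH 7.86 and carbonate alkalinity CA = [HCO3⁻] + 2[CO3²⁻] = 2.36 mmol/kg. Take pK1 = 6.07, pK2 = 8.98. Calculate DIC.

CA = [HCO3⁻] + 2[CO3²⁻] = (α₁ + 2α₂)·DIC
At pH 7.86: [H⁺]/K1 = 10^-1.79 = 0.016218, K2/[H⁺] = 10^-1.12 = 0.075858
α₁ = 1/(1 + 0.016218 + 0.075858) = 1/1.0921 = 0.9157; α₂ = α₁·K2/[H⁺] = 0.06946
α₁ + 2α₂ = 1.0546
DIC = CA / (α₁ + 2α₂) = 2.36 / 1.0546 = 2.24 mmol/kg

DIC = 2.24 mmol/kg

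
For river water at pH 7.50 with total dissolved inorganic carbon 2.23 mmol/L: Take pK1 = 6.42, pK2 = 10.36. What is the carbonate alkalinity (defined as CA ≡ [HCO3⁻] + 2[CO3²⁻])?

CA = [HCO3⁻] + 2[CO3²⁻] = (α₁ + 2α₂)·DIC
At pH 7.50: [H⁺]/K1 = 10^-1.08 = 0.083176, K2/[H⁺] = 10^-2.86 = 0.0013804
α₁ = 1/(1 + 0.083176 + 0.0013804) = 1/1.0846 = 0.9220; α₂ = α₁·K2/[H⁺] = 0.001273
α₁ + 2α₂ = 0.9246
CA = 0.9246 × 2.23 = 2.06 mmol/L

CA = 2.06 mmol/L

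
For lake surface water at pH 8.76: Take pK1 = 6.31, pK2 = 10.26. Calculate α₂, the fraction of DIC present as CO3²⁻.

α₂ = 0.0305

α₂ = 1 / (1 + [H⁺]/K2 + [H⁺]²/(K1K2)) = 1 / (1 + 10^+1.50 + 10^-0.95)
   = 1 / (1 + 31.623 + 0.11220) = 1/32.735 = 0.03055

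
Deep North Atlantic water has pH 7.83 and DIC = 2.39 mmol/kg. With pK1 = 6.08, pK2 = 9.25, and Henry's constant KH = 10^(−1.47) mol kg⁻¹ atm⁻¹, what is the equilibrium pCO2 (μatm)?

α₀ = 1 / (1 + K1/[H⁺] + K1K2/[H⁺]²) = 1 / (1 + 10^+1.75 + 10^+0.33)
   = 1 / (1 + 56.234 + 2.1380) = 1/59.372 = 0.01684
[CO2*] = α₀ × DIC = 0.01684 × 2.39 = 0.04025 mmol/kg
pCO2 = [CO2*]/KH = 4.025×10^-5 / 3.388×10^-2 = 1190 μatm

pCO2 = 1190 μatm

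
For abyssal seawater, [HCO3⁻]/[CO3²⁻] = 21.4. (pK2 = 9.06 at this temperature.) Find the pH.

pH = 7.73

From K2 = [H⁺][CO3²⁻]/[HCO3⁻]:  pH = pK2 − log₁₀([HCO3⁻]/[CO3²⁻])
log₁₀(21.4) = +1.330
pH = 9.06 − (+1.330) = 7.73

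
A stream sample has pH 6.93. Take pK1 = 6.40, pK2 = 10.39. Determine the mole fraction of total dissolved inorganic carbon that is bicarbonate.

α₁ = 0.772

α₁ = 1 / (1 + [H⁺]/K1 + K2/[H⁺]) = 1 / (1 + 10^-0.53 + 10^-3.46)
   = 1 / (1 + 0.29512 + 0.00034674) = 1/1.2955 = 0.7719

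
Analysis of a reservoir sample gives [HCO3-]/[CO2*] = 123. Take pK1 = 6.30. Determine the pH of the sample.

From K1 = [H⁺][HCO3-]/[CO2*]:  pH = pK1 + log₁₀([HCO3-]/[CO2*])
log₁₀(123) = +2.090
pH = 6.30 + (+2.090) = 8.39

pH = 8.39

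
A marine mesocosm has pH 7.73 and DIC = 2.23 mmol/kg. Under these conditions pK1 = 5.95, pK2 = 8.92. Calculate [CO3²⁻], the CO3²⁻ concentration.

[CO3²⁻] = 0.133 mmol/kg

α₂ = 1 / (1 + [H⁺]/K2 + [H⁺]²/(K1K2)) = 1 / (1 + 10^+1.19 + 10^-0.59)
   = 1 / (1 + 15.488 + 0.25704) = 1/16.745 = 0.05972
[CO3²⁻] = α₂ × DIC = 0.05972 × 2.23 = 0.133 mmol/kg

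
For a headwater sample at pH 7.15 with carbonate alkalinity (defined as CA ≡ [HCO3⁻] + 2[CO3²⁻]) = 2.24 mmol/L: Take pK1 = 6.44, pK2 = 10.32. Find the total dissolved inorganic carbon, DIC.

CA = [HCO3⁻] + 2[CO3²⁻] = (α₁ + 2α₂)·DIC
At pH 7.15: [H⁺]/K1 = 10^-0.71 = 0.19498, K2/[H⁺] = 10^-3.17 = 0.00067608
α₁ = 1/(1 + 0.19498 + 0.00067608) = 1/1.1957 = 0.8364; α₂ = α₁·K2/[H⁺] = 0.0005654
α₁ + 2α₂ = 0.8375
DIC = CA / (α₁ + 2α₂) = 2.24 / 0.8375 = 2.67 mmol/L

DIC = 2.67 mmol/L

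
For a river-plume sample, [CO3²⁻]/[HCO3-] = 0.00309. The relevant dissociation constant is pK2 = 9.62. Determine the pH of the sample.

pH = 7.11

From K2 = [H⁺][CO3²⁻]/[HCO3-]:  pH = pK2 + log₁₀([CO3²⁻]/[HCO3-])
log₁₀(0.00309) = -2.510
pH = 9.62 + (-2.510) = 7.11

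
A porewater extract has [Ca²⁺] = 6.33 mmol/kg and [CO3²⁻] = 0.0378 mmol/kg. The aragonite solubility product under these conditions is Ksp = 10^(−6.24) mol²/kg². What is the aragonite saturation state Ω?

Ksp = 10^(−6.24) = 5.754×10^-7
Ω = [Ca²⁺][CO3²⁻]/Ksp = (6.33×10^-3)(0.0378×10^-3) / 5.754×10^-7 = 0.416

Ω = 0.416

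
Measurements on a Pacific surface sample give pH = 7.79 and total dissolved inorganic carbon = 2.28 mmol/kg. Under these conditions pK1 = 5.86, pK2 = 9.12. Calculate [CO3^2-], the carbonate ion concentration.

[CO3²⁻] = 0.101 mmol/kg

α₂ = 1 / (1 + [H⁺]/K2 + [H⁺]²/(K1K2)) = 1 / (1 + 10^+1.33 + 10^-0.60)
   = 1 / (1 + 21.380 + 0.25119) = 1/22.631 = 0.04419
[CO3²⁻] = α₂ × DIC = 0.04419 × 2.28 = 0.101 mmol/kg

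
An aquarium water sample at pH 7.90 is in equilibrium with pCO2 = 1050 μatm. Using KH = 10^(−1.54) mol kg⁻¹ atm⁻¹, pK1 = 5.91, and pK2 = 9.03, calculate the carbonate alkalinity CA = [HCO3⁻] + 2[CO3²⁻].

[CO2*] = KH · pCO2 = 10^(−1.54) × 1050×10^-6 = 3.028×10^-5 mol/kg
α₀ = 1/(1 + K1/[H⁺] + K1K2/[H⁺]²) = 1/(1 + 10^+1.99 + 10^+0.86) = 0.009437
DIC = [CO2*]/α₀ = 3.028×10^-5 / 0.009437 = 3.209 mmol/kg
CA = (α₁ + 2α₂)·DIC = (0.9222 + 2×0.06836) × 3.209 = 3.40 mmol/kg

CA = 3.40 mmol/kg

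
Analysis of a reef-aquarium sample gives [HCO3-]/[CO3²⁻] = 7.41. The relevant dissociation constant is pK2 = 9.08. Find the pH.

pH = 8.21

From K2 = [H⁺][CO3²⁻]/[HCO3-]:  pH = pK2 − log₁₀([HCO3-]/[CO3²⁻])
log₁₀(7.41) = +0.870
pH = 9.08 − (+0.870) = 8.21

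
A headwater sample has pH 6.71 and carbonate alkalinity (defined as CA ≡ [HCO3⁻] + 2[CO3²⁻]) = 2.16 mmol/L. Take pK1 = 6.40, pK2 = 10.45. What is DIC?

CA = [HCO3⁻] + 2[CO3²⁻] = (α₁ + 2α₂)·DIC
At pH 6.71: [H⁺]/K1 = 10^-0.31 = 0.48978, K2/[H⁺] = 10^-3.74 = 0.00018197
α₁ = 1/(1 + 0.48978 + 0.00018197) = 1/1.4900 = 0.6712; α₂ = α₁·K2/[H⁺] = 0.0001221
α₁ + 2α₂ = 0.6714
DIC = CA / (α₁ + 2α₂) = 2.16 / 0.6714 = 3.22 mmol/L

DIC = 3.22 mmol/L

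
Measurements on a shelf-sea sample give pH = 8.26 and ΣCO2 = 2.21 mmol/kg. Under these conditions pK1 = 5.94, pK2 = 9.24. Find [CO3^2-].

[CO3²⁻] = 0.209 mmol/kg

α₂ = 1 / (1 + [H⁺]/K2 + [H⁺]²/(K1K2)) = 1 / (1 + 10^+0.98 + 10^-1.34)
   = 1 / (1 + 9.5499 + 0.045709) = 1/10.596 = 0.09438
[CO3²⁻] = α₂ × DIC = 0.09438 × 2.21 = 0.209 mmol/kg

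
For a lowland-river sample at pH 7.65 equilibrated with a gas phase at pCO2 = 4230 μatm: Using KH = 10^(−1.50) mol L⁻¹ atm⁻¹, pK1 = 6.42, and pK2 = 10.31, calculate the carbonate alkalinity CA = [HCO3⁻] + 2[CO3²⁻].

[CO2*] = KH · pCO2 = 10^(−1.50) × 4230×10^-6 = 1.338×10^-4 mol/L
α₀ = 1/(1 + K1/[H⁺] + K1K2/[H⁺]²) = 1/(1 + 10^+1.23 + 10^-1.43) = 0.05550
DIC = [CO2*]/α₀ = 1.338×10^-4 / 0.05550 = 2.410 mmol/L
CA = (α₁ + 2α₂)·DIC = (0.9424 + 2×0.002062) × 2.410 = 2.28 mmol/L

CA = 2.28 mmol/L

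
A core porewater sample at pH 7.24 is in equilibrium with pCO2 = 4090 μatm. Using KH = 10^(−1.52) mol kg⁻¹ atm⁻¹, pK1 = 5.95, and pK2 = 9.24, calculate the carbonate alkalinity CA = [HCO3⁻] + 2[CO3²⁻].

CA = 2.46 mmol/kg

[CO2*] = KH · pCO2 = 10^(−1.52) × 4090×10^-6 = 1.235×10^-4 mol/kg
α₀ = 1/(1 + K1/[H⁺] + K1K2/[H⁺]²) = 1/(1 + 10^+1.29 + 10^-0.71) = 0.04832
DIC = [CO2*]/α₀ = 1.235×10^-4 / 0.04832 = 2.556 mmol/kg
CA = (α₁ + 2α₂)·DIC = (0.9423 + 2×0.009423) × 2.556 = 2.46 mmol/kg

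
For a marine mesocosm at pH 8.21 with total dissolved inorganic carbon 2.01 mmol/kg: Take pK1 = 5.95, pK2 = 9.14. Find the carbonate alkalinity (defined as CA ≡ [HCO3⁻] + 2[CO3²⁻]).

CA = [HCO3⁻] + 2[CO3²⁻] = (α₁ + 2α₂)·DIC
At pH 8.21: [H⁺]/K1 = 10^-2.26 = 0.0054954, K2/[H⁺] = 10^-0.93 = 0.11749
α₁ = 1/(1 + 0.0054954 + 0.11749) = 1/1.1230 = 0.8905; α₂ = α₁·K2/[H⁺] = 0.1046
α₁ + 2α₂ = 1.0997
CA = 1.0997 × 2.01 = 2.21 mmol/kg

CA = 2.21 mmol/kg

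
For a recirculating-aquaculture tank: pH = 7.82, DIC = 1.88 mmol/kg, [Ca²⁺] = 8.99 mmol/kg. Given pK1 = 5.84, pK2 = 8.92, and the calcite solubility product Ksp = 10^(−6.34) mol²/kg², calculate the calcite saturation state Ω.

Ω = 2.69

α₂ = 1 / (1 + [H⁺]/K2 + [H⁺]²/(K1K2)) = 1 / (1 + 10^+1.10 + 10^-0.88)
   = 1 / (1 + 12.589 + 0.13183) = 1/13.721 = 0.07288
[CO3²⁻] = α₂ × DIC = 0.07288 × 1.88 = 0.1370 mmol/kg
Ksp = 10^(−6.34) = 4.571×10^-7
Ω = [Ca²⁺][CO3²⁻]/Ksp = (8.99×10^-3)(1.370×10^-4) / 4.571×10^-7 = 2.69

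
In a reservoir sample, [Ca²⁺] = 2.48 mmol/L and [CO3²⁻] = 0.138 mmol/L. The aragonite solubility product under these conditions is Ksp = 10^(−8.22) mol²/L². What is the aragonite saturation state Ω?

Ω = 56.8

Ksp = 10^(−8.22) = 6.026×10^-9
Ω = [Ca²⁺][CO3²⁻]/Ksp = (2.48×10^-3)(0.138×10^-3) / 6.026×10^-9 = 56.8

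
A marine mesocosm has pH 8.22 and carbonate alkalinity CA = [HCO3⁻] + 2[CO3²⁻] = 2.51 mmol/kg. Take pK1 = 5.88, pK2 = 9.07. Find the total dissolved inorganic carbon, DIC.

CA = [HCO3⁻] + 2[CO3²⁻] = (α₁ + 2α₂)·DIC
At pH 8.22: [H⁺]/K1 = 10^-2.34 = 0.0045709, K2/[H⁺] = 10^-0.85 = 0.14125
α₁ = 1/(1 + 0.0045709 + 0.14125) = 1/1.1458 = 0.8727; α₂ = α₁·K2/[H⁺] = 0.1233
α₁ + 2α₂ = 1.1193
DIC = CA / (α₁ + 2α₂) = 2.51 / 1.1193 = 2.24 mmol/kg

DIC = 2.24 mmol/kg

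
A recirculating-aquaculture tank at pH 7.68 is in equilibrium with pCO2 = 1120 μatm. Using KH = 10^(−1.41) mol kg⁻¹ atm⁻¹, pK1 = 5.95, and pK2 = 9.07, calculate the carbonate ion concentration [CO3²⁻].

[CO2*] = KH · pCO2 = 10^(−1.41) × 1120×10^-6 = 4.357×10^-5 mol/kg
α₀ = 1/(1 + K1/[H⁺] + K1K2/[H⁺]²) = 1/(1 + 10^+1.73 + 10^+0.34) = 0.01758
DIC = [CO2*]/α₀ = 4.357×10^-5 / 0.01758 = 2.479 mmol/kg
[CO3²⁻] = α₂·DIC; α₂ = 0.03846, so [CO3²⁻] = 0.03846 × 2.479 = 0.0953 mmol/kg

[CO3²⁻] = 0.0953 mmol/kg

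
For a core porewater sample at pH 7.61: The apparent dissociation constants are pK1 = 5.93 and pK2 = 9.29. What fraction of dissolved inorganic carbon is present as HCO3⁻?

α₁ = 0.960

α₁ = 1 / (1 + [H⁺]/K1 + K2/[H⁺]) = 1 / (1 + 10^-1.68 + 10^-1.68)
   = 1 / (1 + 0.020893 + 0.020893) = 1/1.0418 = 0.9599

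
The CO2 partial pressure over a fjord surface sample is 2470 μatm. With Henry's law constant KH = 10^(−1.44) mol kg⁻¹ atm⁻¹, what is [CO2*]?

KH = 10^(−1.44) = 3.631×10^-2 mol kg⁻¹ atm⁻¹
[CO2*] = KH · pCO2 = 3.631×10^-2 × 2470×10^-6 atm = 8.97×10^-5 mol/kg

[CO2*] = 89.7 μmol/kg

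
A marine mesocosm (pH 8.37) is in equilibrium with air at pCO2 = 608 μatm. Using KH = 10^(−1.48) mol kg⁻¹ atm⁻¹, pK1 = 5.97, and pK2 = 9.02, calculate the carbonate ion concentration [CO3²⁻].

[CO3²⁻] = 1.13 mmol/kg

[CO2*] = KH · pCO2 = 10^(−1.48) × 608×10^-6 = 2.013×10^-5 mol/kg
α₀ = 1/(1 + K1/[H⁺] + K1K2/[H⁺]²) = 1/(1 + 10^+2.40 + 10^+1.75) = 0.003242
DIC = [CO2*]/α₀ = 2.013×10^-5 / 0.003242 = 6.209 mmol/kg
[CO3²⁻] = α₂·DIC; α₂ = 0.1823, so [CO3²⁻] = 0.1823 × 6.209 = 1.13 mmol/kg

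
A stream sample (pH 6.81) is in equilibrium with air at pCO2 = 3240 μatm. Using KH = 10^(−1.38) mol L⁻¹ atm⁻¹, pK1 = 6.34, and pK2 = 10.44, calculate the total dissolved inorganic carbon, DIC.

[CO2*] = KH · pCO2 = 10^(−1.38) × 3240×10^-6 = 1.351×10^-4 mol/L
α₀ = 1/(1 + K1/[H⁺] + K1K2/[H⁺]²) = 1/(1 + 10^+0.47 + 10^-3.16) = 0.2530
DIC = [CO2*]/α₀ = 1.351×10^-4 / 0.2530 = 0.534 mmol/L

DIC = 0.534 mmol/L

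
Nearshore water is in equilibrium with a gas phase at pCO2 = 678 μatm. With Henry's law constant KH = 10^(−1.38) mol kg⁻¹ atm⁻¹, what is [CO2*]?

[CO2*] = 28.3 μmol/kg

KH = 10^(−1.38) = 4.169×10^-2 mol kg⁻¹ atm⁻¹
[CO2*] = KH · pCO2 = 4.169×10^-2 × 678×10^-6 atm = 2.83×10^-5 mol/kg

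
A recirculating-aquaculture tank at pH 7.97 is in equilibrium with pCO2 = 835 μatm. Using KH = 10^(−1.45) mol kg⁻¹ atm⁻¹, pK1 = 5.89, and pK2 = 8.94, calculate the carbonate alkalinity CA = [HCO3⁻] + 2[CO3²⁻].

CA = 4.33 mmol/kg

[CO2*] = KH · pCO2 = 10^(−1.45) × 835×10^-6 = 2.963×10^-5 mol/kg
α₀ = 1/(1 + K1/[H⁺] + K1K2/[H⁺]²) = 1/(1 + 10^+2.08 + 10^+1.11) = 0.007457
DIC = [CO2*]/α₀ = 2.963×10^-5 / 0.007457 = 3.973 mmol/kg
CA = (α₁ + 2α₂)·DIC = (0.8965 + 2×0.09606) × 3.973 = 4.33 mmol/kg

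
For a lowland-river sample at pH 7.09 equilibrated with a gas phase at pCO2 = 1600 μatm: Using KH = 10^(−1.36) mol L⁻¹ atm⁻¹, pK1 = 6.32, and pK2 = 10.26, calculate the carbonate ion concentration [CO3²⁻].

[CO2*] = KH · pCO2 = 10^(−1.36) × 1600×10^-6 = 6.984×10^-5 mol/L
α₀ = 1/(1 + K1/[H⁺] + K1K2/[H⁺]²) = 1/(1 + 10^+0.77 + 10^-2.40) = 0.1451
DIC = [CO2*]/α₀ = 6.984×10^-5 / 0.1451 = 0.4814 mmol/L
[CO3²⁻] = α₂·DIC; α₂ = 0.0005776, so [CO3²⁻] = 0.0005776 × 0.4814 = 0.000278 mmol/L = 0.278 μmol/L

[CO3²⁻] = 0.278 μmol/L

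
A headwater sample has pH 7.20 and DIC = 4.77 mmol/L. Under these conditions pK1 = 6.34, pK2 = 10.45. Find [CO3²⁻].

[CO3²⁻] = 2.36 μmol/L

α₂ = 1 / (1 + [H⁺]/K2 + [H⁺]²/(K1K2)) = 1 / (1 + 10^+3.25 + 10^+2.39)
   = 1 / (1 + 1778.3 + 245.47) = 1/2024.8 = 0.0004939
[CO3²⁻] = α₂ × DIC = 0.0004939 × 4.77 = 0.00236 mmol/L = 2.36 μmol/L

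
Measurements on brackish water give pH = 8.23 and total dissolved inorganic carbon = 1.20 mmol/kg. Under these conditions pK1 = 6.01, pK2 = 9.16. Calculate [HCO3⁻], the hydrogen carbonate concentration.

α₁ = 1 / (1 + [H⁺]/K1 + K2/[H⁺]) = 1 / (1 + 10^-2.22 + 10^-0.93)
   = 1 / (1 + 0.0060256 + 0.11749) = 1/1.1235 = 0.8901
[HCO3⁻] = α₁ × DIC = 0.8901 × 1.20 = 1.07 mmol/kg

[HCO3⁻] = 1.07 mmol/kg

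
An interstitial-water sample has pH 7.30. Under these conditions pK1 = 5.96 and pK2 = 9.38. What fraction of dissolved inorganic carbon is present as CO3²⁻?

α₂ = 1 / (1 + [H⁺]/K2 + [H⁺]²/(K1K2)) = 1 / (1 + 10^+2.08 + 10^+0.74)
   = 1 / (1 + 120.23 + 5.4954) = 1/126.72 = 0.007891

α₂ = 0.00789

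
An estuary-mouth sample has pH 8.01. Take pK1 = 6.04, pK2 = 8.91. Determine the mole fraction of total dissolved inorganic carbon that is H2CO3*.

α₀ = 1 / (1 + K1/[H⁺] + K1K2/[H⁺]²) = 1 / (1 + 10^+1.97 + 10^+1.07)
   = 1 / (1 + 93.325 + 11.749) = 1/106.07 = 0.009427

α₀ = 0.00943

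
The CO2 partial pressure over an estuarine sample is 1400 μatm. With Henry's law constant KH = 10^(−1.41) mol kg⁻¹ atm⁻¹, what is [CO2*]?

[CO2*] = 54.5 μmol/kg

KH = 10^(−1.41) = 3.890×10^-2 mol kg⁻¹ atm⁻¹
[CO2*] = KH · pCO2 = 3.890×10^-2 × 1400×10^-6 atm = 5.45×10^-5 mol/kg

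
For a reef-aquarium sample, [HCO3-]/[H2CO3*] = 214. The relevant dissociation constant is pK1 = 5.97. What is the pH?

pH = 8.30

From K1 = [H⁺][HCO3-]/[H2CO3*]:  pH = pK1 + log₁₀([HCO3-]/[H2CO3*])
log₁₀(214) = +2.330
pH = 5.97 + (+2.330) = 8.30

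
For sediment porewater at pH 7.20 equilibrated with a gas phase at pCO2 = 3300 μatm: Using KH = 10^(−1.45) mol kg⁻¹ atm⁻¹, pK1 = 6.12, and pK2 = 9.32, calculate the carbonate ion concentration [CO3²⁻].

[CO3²⁻] = 10.7 μmol/kg

[CO2*] = KH · pCO2 = 10^(−1.45) × 3300×10^-6 = 1.171×10^-4 mol/kg
α₀ = 1/(1 + K1/[H⁺] + K1K2/[H⁺]²) = 1/(1 + 10^+1.08 + 10^-1.04) = 0.07626
DIC = [CO2*]/α₀ = 1.171×10^-4 / 0.07626 = 1.535 mmol/kg
[CO3²⁻] = α₂·DIC; α₂ = 0.006955, so [CO3²⁻] = 0.006955 × 1.535 = 0.0107 mmol/kg = 10.7 μmol/kg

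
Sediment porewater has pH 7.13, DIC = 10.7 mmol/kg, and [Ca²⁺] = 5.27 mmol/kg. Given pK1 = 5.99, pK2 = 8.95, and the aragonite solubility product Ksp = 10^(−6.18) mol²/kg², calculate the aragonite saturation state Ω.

α₂ = 1 / (1 + [H⁺]/K2 + [H⁺]²/(K1K2)) = 1 / (1 + 10^+1.82 + 10^+0.68)
   = 1 / (1 + 66.069 + 4.7863) = 1/71.856 = 0.01392
[CO3²⁻] = α₂ × DIC = 0.01392 × 10.7 = 0.1489 mmol/kg
Ksp = 10^(−6.18) = 6.607×10^-7
Ω = [Ca²⁺][CO3²⁻]/Ksp = (5.27×10^-3)(1.489×10^-4) / 6.607×10^-7 = 1.19

Ω = 1.19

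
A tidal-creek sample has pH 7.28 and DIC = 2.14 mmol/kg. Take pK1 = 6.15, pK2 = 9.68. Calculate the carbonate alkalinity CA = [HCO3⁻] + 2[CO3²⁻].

CA = [HCO3⁻] + 2[CO3²⁻] = (α₁ + 2α₂)·DIC
At pH 7.28: [H⁺]/K1 = 10^-1.13 = 0.074131, K2/[H⁺] = 10^-2.40 = 0.0039811
α₁ = 1/(1 + 0.074131 + 0.0039811) = 1/1.0781 = 0.9275; α₂ = α₁·K2/[H⁺] = 0.003693
α₁ + 2α₂ = 0.9349
CA = 0.9349 × 2.14 = 2.00 mmol/kg

CA = 2.00 mmol/kg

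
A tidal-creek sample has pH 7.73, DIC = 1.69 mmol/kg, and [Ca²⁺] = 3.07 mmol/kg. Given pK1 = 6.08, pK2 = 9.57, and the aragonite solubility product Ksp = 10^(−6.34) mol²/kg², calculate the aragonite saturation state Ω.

Ω = 0.158

α₂ = 1 / (1 + [H⁺]/K2 + [H⁺]²/(K1K2)) = 1 / (1 + 10^+1.84 + 10^+0.19)
   = 1 / (1 + 69.183 + 1.5488) = 1/71.732 = 0.01394
[CO3²⁻] = α₂ × DIC = 0.01394 × 1.69 = 0.02356 mmol/kg
Ksp = 10^(−6.34) = 4.571×10^-7
Ω = [Ca²⁺][CO3²⁻]/Ksp = (3.07×10^-3)(2.356×10^-5) / 4.571×10^-7 = 0.158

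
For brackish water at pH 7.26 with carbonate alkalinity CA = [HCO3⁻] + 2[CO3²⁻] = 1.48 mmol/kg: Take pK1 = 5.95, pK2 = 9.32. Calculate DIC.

CA = [HCO3⁻] + 2[CO3²⁻] = (α₁ + 2α₂)·DIC
At pH 7.26: [H⁺]/K1 = 10^-1.31 = 0.048978, K2/[H⁺] = 10^-2.06 = 0.0087096
α₁ = 1/(1 + 0.048978 + 0.0087096) = 1/1.0577 = 0.9455; α₂ = α₁·K2/[H⁺] = 0.008235
α₁ + 2α₂ = 0.9619
DIC = CA / (α₁ + 2α₂) = 1.48 / 0.9619 = 1.54 mmol/kg

DIC = 1.54 mmol/kg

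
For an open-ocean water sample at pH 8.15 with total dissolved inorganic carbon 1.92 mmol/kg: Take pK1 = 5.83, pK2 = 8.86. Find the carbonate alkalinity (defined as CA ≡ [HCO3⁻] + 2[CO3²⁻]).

CA = 2.22 mmol/kg

CA = [HCO3⁻] + 2[CO3²⁻] = (α₁ + 2α₂)·DIC
At pH 8.15: [H⁺]/K1 = 10^-2.32 = 0.0047863, K2/[H⁺] = 10^-0.71 = 0.19498
α₁ = 1/(1 + 0.0047863 + 0.19498) = 1/1.1998 = 0.8335; α₂ = α₁·K2/[H⁺] = 0.1625
α₁ + 2α₂ = 1.1585
CA = 1.1585 × 1.92 = 2.22 mmol/kg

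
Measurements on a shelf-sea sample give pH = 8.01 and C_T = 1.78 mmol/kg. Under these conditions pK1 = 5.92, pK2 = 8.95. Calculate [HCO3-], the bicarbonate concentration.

[HCO3⁻] = 1.59 mmol/kg

α₁ = 1 / (1 + [H⁺]/K1 + K2/[H⁺]) = 1 / (1 + 10^-2.09 + 10^-0.94)
   = 1 / (1 + 0.0081283 + 0.11482) = 1/1.1229 = 0.8905
[HCO3⁻] = α₁ × DIC = 0.8905 × 1.78 = 1.59 mmol/kg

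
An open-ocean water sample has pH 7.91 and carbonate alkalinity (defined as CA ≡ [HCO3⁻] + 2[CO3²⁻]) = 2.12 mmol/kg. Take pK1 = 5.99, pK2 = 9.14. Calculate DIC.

DIC = 2.03 mmol/kg

CA = [HCO3⁻] + 2[CO3²⁻] = (α₁ + 2α₂)·DIC
At pH 7.91: [H⁺]/K1 = 10^-1.92 = 0.012023, K2/[H⁺] = 10^-1.23 = 0.058884
α₁ = 1/(1 + 0.012023 + 0.058884) = 1/1.0709 = 0.9338; α₂ = α₁·K2/[H⁺] = 0.05499
α₁ + 2α₂ = 1.0438
DIC = CA / (α₁ + 2α₂) = 2.12 / 1.0438 = 2.03 mmol/kg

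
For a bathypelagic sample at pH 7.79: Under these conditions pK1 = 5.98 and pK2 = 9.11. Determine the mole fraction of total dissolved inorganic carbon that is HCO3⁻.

α₁ = 0.940

α₁ = 1 / (1 + [H⁺]/K1 + K2/[H⁺]) = 1 / (1 + 10^-1.81 + 10^-1.32)
   = 1 / (1 + 0.015488 + 0.047863) = 1/1.0634 = 0.9404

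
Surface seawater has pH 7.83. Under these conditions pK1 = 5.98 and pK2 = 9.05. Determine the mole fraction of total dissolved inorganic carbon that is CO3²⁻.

α₂ = 1 / (1 + [H⁺]/K2 + [H⁺]²/(K1K2)) = 1 / (1 + 10^+1.22 + 10^-0.63)
   = 1 / (1 + 16.596 + 0.23442) = 1/17.830 = 0.05608

α₂ = 0.0561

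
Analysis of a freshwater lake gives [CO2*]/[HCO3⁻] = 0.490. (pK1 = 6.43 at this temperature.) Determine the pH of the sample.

From K1 = [H⁺][HCO3⁻]/[CO2*]:  pH = pK1 − log₁₀([CO2*]/[HCO3⁻])
log₁₀(0.490) = -0.310
pH = 6.43 − (-0.310) = 6.74

pH = 6.74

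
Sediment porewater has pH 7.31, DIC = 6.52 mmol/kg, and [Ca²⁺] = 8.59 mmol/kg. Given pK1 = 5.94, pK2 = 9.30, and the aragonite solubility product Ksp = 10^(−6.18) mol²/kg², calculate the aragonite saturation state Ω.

α₂ = 1 / (1 + [H⁺]/K2 + [H⁺]²/(K1K2)) = 1 / (1 + 10^+1.99 + 10^+0.62)
   = 1 / (1 + 97.724 + 4.1687) = 1/102.89 = 0.009719
[CO3²⁻] = α₂ × DIC = 0.009719 × 6.52 = 0.06337 mmol/kg
Ksp = 10^(−6.18) = 6.607×10^-7
Ω = [Ca²⁺][CO3²⁻]/Ksp = (8.59×10^-3)(6.337×10^-5) / 6.607×10^-7 = 0.824

Ω = 0.824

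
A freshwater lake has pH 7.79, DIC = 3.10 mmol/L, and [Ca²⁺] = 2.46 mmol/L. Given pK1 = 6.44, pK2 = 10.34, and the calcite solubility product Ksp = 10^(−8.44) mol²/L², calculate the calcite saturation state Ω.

α₂ = 1 / (1 + [H⁺]/K2 + [H⁺]²/(K1K2)) = 1 / (1 + 10^+2.55 + 10^+1.20)
   = 1 / (1 + 354.81 + 15.849) = 1/371.66 = 0.002691
[CO3²⁻] = α₂ × DIC = 0.002691 × 3.10 = 0.008341 mmol/L = 8.341 μmol/L
Ksp = 10^(−8.44) = 3.631×10^-9
Ω = [Ca²⁺][CO3²⁻]/Ksp = (2.46×10^-3)(8.341×10^-6) / 3.631×10^-9 = 5.65

Ω = 5.65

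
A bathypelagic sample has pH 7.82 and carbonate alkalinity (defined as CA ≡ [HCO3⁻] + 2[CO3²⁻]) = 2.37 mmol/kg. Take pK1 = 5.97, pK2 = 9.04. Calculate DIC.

DIC = 2.27 mmol/kg

CA = [HCO3⁻] + 2[CO3²⁻] = (α₁ + 2α₂)·DIC
At pH 7.82: [H⁺]/K1 = 10^-1.85 = 0.014125, K2/[H⁺] = 10^-1.22 = 0.060256
α₁ = 1/(1 + 0.014125 + 0.060256) = 1/1.0744 = 0.9308; α₂ = α₁·K2/[H⁺] = 0.05608
α₁ + 2α₂ = 1.0429
DIC = CA / (α₁ + 2α₂) = 2.37 / 1.0429 = 2.27 mmol/kg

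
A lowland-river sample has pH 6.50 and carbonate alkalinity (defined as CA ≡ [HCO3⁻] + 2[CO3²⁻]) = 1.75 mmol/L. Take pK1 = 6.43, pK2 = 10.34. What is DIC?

DIC = 3.24 mmol/L

CA = [HCO3⁻] + 2[CO3²⁻] = (α₁ + 2α₂)·DIC
At pH 6.50: [H⁺]/K1 = 10^-0.07 = 0.85114, K2/[H⁺] = 10^-3.84 = 0.00014454
α₁ = 1/(1 + 0.85114 + 0.00014454) = 1/1.8513 = 0.5402; α₂ = α₁·K2/[H⁺] = 7.808×10^-5
α₁ + 2α₂ = 0.5403
DIC = CA / (α₁ + 2α₂) = 1.75 / 0.5403 = 3.24 mmol/L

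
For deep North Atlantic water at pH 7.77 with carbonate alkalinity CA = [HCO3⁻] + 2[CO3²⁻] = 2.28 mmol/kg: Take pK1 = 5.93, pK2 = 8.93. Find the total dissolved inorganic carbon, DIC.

CA = [HCO3⁻] + 2[CO3²⁻] = (α₁ + 2α₂)·DIC
At pH 7.77: [H⁺]/K1 = 10^-1.84 = 0.014454, K2/[H⁺] = 10^-1.16 = 0.069183
α₁ = 1/(1 + 0.014454 + 0.069183) = 1/1.0836 = 0.9228; α₂ = α₁·K2/[H⁺] = 0.06384
α₁ + 2α₂ = 1.0505
DIC = CA / (α₁ + 2α₂) = 2.28 / 1.0505 = 2.17 mmol/kg

DIC = 2.17 mmol/kg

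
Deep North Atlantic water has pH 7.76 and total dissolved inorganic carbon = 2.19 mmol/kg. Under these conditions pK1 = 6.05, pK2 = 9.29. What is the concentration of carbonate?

[CO3²⁻] = 0.0616 mmol/kg

α₂ = 1 / (1 + [H⁺]/K2 + [H⁺]²/(K1K2)) = 1 / (1 + 10^+1.53 + 10^-0.18)
   = 1 / (1 + 33.884 + 0.66069) = 1/35.545 = 0.02813
[CO3²⁻] = α₂ × DIC = 0.02813 × 2.19 = 0.0616 mmol/kg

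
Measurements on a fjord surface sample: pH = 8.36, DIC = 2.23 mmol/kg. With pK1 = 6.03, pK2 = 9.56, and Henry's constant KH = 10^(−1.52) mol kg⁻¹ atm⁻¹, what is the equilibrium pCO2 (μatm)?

α₀ = 1 / (1 + K1/[H⁺] + K1K2/[H⁺]²) = 1 / (1 + 10^+2.33 + 10^+1.13)
   = 1 / (1 + 213.80 + 13.490) = 1/228.29 = 0.004380
[CO2*] = α₀ × DIC = 0.004380 × 2.23 = 0.009768 mmol/kg = 9.768 μmol/kg
pCO2 = [CO2*]/KH = 9.768×10^-6 / 3.020×10^-2 = 323 μatm

pCO2 = 323 μatm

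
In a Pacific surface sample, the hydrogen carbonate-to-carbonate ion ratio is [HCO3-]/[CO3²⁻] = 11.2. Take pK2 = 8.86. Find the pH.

pH = 7.81

From K2 = [H⁺][CO3²⁻]/[HCO3-]:  pH = pK2 − log₁₀([HCO3-]/[CO3²⁻])
log₁₀(11.2) = +1.049
pH = 8.86 − (+1.049) = 7.81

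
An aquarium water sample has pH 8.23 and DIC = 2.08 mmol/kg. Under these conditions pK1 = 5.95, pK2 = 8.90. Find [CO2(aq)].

α₀ = 1 / (1 + K1/[H⁺] + K1K2/[H⁺]²) = 1 / (1 + 10^+2.28 + 10^+1.61)
   = 1 / (1 + 190.55 + 40.738) = 1/232.28 = 0.004305
[CO2*] = α₀ × DIC = 0.004305 × 2.08 = 0.00895 mmol/kg = 8.95 μmol/kg

[CO2*] = 8.95 μmol/kg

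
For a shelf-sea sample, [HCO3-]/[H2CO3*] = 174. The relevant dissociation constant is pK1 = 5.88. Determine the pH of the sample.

pH = 8.12

From K1 = [H⁺][HCO3-]/[H2CO3*]:  pH = pK1 + log₁₀([HCO3-]/[H2CO3*])
log₁₀(174) = +2.241
pH = 5.88 + (+2.241) = 8.12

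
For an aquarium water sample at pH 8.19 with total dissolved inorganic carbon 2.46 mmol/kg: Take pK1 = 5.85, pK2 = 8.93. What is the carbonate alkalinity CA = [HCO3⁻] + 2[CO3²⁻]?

CA = 2.83 mmol/kg

CA = [HCO3⁻] + 2[CO3²⁻] = (α₁ + 2α₂)·DIC
At pH 8.19: [H⁺]/K1 = 10^-2.34 = 0.0045709, K2/[H⁺] = 10^-0.74 = 0.18197
α₁ = 1/(1 + 0.0045709 + 0.18197) = 1/1.1865 = 0.8428; α₂ = α₁·K2/[H⁺] = 0.1534
α₁ + 2α₂ = 1.1495
CA = 1.1495 × 2.46 = 2.83 mmol/kg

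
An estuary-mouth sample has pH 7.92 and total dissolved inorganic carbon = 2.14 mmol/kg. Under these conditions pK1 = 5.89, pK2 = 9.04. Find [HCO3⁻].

[HCO3⁻] = 1.97 mmol/kg

α₁ = 1 / (1 + [H⁺]/K1 + K2/[H⁺]) = 1 / (1 + 10^-2.03 + 10^-1.12)
   = 1 / (1 + 0.0093325 + 0.075858) = 1/1.0852 = 0.9215
[HCO3⁻] = α₁ × DIC = 0.9215 × 2.14 = 1.97 mmol/kg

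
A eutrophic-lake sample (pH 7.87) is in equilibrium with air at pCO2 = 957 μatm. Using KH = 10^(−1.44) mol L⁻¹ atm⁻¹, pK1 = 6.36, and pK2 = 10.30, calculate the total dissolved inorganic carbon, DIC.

DIC = 1.16 mmol/L

[CO2*] = KH · pCO2 = 10^(−1.44) × 957×10^-6 = 3.475×10^-5 mol/L
α₀ = 1/(1 + K1/[H⁺] + K1K2/[H⁺]²) = 1/(1 + 10^+1.51 + 10^-0.92) = 0.02987
DIC = [CO2*]/α₀ = 3.475×10^-5 / 0.02987 = 1.16 mmol/L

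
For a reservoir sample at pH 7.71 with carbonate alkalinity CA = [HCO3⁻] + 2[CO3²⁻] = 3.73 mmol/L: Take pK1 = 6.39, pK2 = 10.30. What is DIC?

CA = [HCO3⁻] + 2[CO3²⁻] = (α₁ + 2α₂)·DIC
At pH 7.71: [H⁺]/K1 = 10^-1.32 = 0.047863, K2/[H⁺] = 10^-2.59 = 0.0025704
α₁ = 1/(1 + 0.047863 + 0.0025704) = 1/1.0504 = 0.9520; α₂ = α₁·K2/[H⁺] = 0.002447
α₁ + 2α₂ = 0.9569
DIC = CA / (α₁ + 2α₂) = 3.73 / 0.9569 = 3.90 mmol/L

DIC = 3.90 mmol/L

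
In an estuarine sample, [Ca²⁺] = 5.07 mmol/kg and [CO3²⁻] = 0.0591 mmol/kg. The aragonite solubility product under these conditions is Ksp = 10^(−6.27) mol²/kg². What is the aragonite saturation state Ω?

Ksp = 10^(−6.27) = 5.370×10^-7
Ω = [Ca²⁺][CO3²⁻]/Ksp = (5.07×10^-3)(0.0591×10^-3) / 5.370×10^-7 = 0.558

Ω = 0.558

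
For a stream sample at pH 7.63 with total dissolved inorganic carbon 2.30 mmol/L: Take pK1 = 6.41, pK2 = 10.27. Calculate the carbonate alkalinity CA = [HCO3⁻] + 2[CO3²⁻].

CA = [HCO3⁻] + 2[CO3²⁻] = (α₁ + 2α₂)·DIC
At pH 7.63: [H⁺]/K1 = 10^-1.22 = 0.060256, K2/[H⁺] = 10^-2.64 = 0.0022909
α₁ = 1/(1 + 0.060256 + 0.0022909) = 1/1.0625 = 0.9411; α₂ = α₁·K2/[H⁺] = 0.002156
α₁ + 2α₂ = 0.9454
CA = 0.9454 × 2.30 = 2.17 mmol/L

CA = 2.17 mmol/L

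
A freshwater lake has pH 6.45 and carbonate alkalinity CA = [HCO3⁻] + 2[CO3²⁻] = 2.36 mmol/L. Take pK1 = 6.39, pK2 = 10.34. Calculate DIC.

CA = [HCO3⁻] + 2[CO3²⁻] = (α₁ + 2α₂)·DIC
At pH 6.45: [H⁺]/K1 = 10^-0.06 = 0.87096, K2/[H⁺] = 10^-3.89 = 0.00012882
α₁ = 1/(1 + 0.87096 + 0.00012882) = 1/1.8711 = 0.5344; α₂ = α₁·K2/[H⁺] = 6.885×10^-5
α₁ + 2α₂ = 0.5346
DIC = CA / (α₁ + 2α₂) = 2.36 / 0.5346 = 4.41 mmol/L

DIC = 4.41 mmol/L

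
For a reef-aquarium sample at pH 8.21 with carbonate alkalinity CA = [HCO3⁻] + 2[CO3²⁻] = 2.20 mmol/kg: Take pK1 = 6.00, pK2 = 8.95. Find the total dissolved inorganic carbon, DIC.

DIC = 1.92 mmol/kg

CA = [HCO3⁻] + 2[CO3²⁻] = (α₁ + 2α₂)·DIC
At pH 8.21: [H⁺]/K1 = 10^-2.21 = 0.0061660, K2/[H⁺] = 10^-0.74 = 0.18197
α₁ = 1/(1 + 0.0061660 + 0.18197) = 1/1.1881 = 0.8417; α₂ = α₁·K2/[H⁺] = 0.1532
α₁ + 2α₂ = 1.1480
DIC = CA / (α₁ + 2α₂) = 2.20 / 1.1480 = 1.92 mmol/kg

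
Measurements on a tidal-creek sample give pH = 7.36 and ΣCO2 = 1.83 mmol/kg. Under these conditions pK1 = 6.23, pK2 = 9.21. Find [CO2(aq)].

[CO2*] = 0.125 mmol/kg

α₀ = 1 / (1 + K1/[H⁺] + K1K2/[H⁺]²) = 1 / (1 + 10^+1.13 + 10^-0.72)
   = 1 / (1 + 13.490 + 0.19055) = 1/14.680 = 0.06812
[CO2*] = α₀ × DIC = 0.06812 × 1.83 = 0.125 mmol/kg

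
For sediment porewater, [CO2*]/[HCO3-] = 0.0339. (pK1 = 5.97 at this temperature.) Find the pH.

pH = 7.44

From K1 = [H⁺][HCO3-]/[CO2*]:  pH = pK1 − log₁₀([CO2*]/[HCO3-])
log₁₀(0.0339) = -1.470
pH = 5.97 − (-1.470) = 7.44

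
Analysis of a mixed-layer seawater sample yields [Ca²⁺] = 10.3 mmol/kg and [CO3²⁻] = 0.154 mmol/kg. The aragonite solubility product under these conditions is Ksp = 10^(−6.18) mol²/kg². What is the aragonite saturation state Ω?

Ksp = 10^(−6.18) = 6.607×10^-7
Ω = [Ca²⁺][CO3²⁻]/Ksp = (10.3×10^-3)(0.154×10^-3) / 6.607×10^-7 = 2.40

Ω = 2.40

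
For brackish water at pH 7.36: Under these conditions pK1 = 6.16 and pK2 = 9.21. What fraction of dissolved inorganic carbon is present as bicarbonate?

α₁ = 1 / (1 + [H⁺]/K1 + K2/[H⁺]) = 1 / (1 + 10^-1.20 + 10^-1.85)
   = 1 / (1 + 0.063096 + 0.014125) = 1/1.0772 = 0.9283

α₁ = 0.928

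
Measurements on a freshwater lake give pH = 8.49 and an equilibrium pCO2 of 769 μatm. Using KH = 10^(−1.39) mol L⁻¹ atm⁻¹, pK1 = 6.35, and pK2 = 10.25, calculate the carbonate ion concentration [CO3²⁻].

[CO3²⁻] = 0.0751 mmol/L

[CO2*] = KH · pCO2 = 10^(−1.39) × 769×10^-6 = 3.133×10^-5 mol/L
α₀ = 1/(1 + K1/[H⁺] + K1K2/[H⁺]²) = 1/(1 + 10^+2.14 + 10^+0.38) = 0.007070
DIC = [CO2*]/α₀ = 3.133×10^-5 / 0.007070 = 4.431 mmol/L
[CO3²⁻] = α₂·DIC; α₂ = 0.01696, so [CO3²⁻] = 0.01696 × 4.431 = 0.0751 mmol/L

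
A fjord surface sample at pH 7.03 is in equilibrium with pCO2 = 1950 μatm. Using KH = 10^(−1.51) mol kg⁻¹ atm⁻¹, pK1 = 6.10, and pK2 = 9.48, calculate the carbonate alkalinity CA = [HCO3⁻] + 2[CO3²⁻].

CA = 0.517 mmol/kg

[CO2*] = KH · pCO2 = 10^(−1.51) × 1950×10^-6 = 6.026×10^-5 mol/kg
α₀ = 1/(1 + K1/[H⁺] + K1K2/[H⁺]²) = 1/(1 + 10^+0.93 + 10^-1.52) = 0.1048
DIC = [CO2*]/α₀ = 6.026×10^-5 / 0.1048 = 0.5750 mmol/kg
CA = (α₁ + 2α₂)·DIC = (0.8920 + 2×0.003165) × 0.5750 = 0.517 mmol/kg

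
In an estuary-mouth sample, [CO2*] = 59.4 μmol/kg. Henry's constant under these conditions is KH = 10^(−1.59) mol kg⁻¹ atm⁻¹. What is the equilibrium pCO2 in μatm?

KH = 10^(−1.59) = 2.570×10^-2 mol kg⁻¹ atm⁻¹
pCO2 = [CO2*]/KH = 59.4×10^-6 / 2.570×10^-2 = 2.31×10^-3 atm = 2310 μatm

pCO2 = 2310 μatm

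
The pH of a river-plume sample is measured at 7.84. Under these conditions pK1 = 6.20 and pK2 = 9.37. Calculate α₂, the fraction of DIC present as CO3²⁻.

α₂ = 0.0280

α₂ = 1 / (1 + [H⁺]/K2 + [H⁺]²/(K1K2)) = 1 / (1 + 10^+1.53 + 10^-0.11)
   = 1 / (1 + 33.884 + 0.77625) = 1/35.661 = 0.02804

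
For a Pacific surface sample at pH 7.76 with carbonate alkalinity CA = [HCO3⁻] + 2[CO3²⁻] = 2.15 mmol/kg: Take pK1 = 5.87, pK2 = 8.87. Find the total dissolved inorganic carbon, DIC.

DIC = 2.03 mmol/kg

CA = [HCO3⁻] + 2[CO3²⁻] = (α₁ + 2α₂)·DIC
At pH 7.76: [H⁺]/K1 = 10^-1.89 = 0.012882, K2/[H⁺] = 10^-1.11 = 0.077625
α₁ = 1/(1 + 0.012882 + 0.077625) = 1/1.0905 = 0.9170; α₂ = α₁·K2/[H⁺] = 0.07118
α₁ + 2α₂ = 1.0594
DIC = CA / (α₁ + 2α₂) = 2.15 / 1.0594 = 2.03 mmol/kg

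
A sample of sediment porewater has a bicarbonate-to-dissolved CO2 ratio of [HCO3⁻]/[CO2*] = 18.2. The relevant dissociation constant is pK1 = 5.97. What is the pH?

From K1 = [H⁺][HCO3⁻]/[CO2*]:  pH = pK1 + log₁₀([HCO3⁻]/[CO2*])
log₁₀(18.2) = +1.260
pH = 5.97 + (+1.260) = 7.23

pH = 7.23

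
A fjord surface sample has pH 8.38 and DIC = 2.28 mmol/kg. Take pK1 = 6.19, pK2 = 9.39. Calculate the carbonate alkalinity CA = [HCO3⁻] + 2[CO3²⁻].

CA = 2.47 mmol/kg

CA = [HCO3⁻] + 2[CO3²⁻] = (α₁ + 2α₂)·DIC
At pH 8.38: [H⁺]/K1 = 10^-2.19 = 0.0064565, K2/[H⁺] = 10^-1.01 = 0.097724
α₁ = 1/(1 + 0.0064565 + 0.097724) = 1/1.1042 = 0.9056; α₂ = α₁·K2/[H⁺] = 0.08850
α₁ + 2α₂ = 1.0827
CA = 1.0827 × 2.28 = 2.47 mmol/kg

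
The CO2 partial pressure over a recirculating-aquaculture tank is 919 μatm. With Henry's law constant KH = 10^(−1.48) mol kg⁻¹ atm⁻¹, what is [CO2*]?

[CO2*] = 30.4 μmol/kg

KH = 10^(−1.48) = 3.311×10^-2 mol kg⁻¹ atm⁻¹
[CO2*] = KH · pCO2 = 3.311×10^-2 × 919×10^-6 atm = 3.04×10^-5 mol/kg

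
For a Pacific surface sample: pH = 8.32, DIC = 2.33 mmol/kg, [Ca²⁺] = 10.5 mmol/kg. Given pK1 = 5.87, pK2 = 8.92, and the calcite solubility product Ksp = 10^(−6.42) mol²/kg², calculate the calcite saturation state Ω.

Ω = 12.9

α₂ = 1 / (1 + [H⁺]/K2 + [H⁺]²/(K1K2)) = 1 / (1 + 10^+0.60 + 10^-1.85)
   = 1 / (1 + 3.9811 + 0.014125) = 1/4.9952 = 0.2002
[CO3²⁻] = α₂ × DIC = 0.2002 × 2.33 = 0.4664 mmol/kg
Ksp = 10^(−6.42) = 3.802×10^-7
Ω = [Ca²⁺][CO3²⁻]/Ksp = (10.5×10^-3)(4.664×10^-4) / 3.802×10^-7 = 12.9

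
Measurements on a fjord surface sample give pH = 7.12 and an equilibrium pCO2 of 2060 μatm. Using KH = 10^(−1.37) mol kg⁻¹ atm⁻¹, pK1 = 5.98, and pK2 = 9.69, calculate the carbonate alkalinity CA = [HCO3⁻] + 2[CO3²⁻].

CA = 1.22 mmol/kg

[CO2*] = KH · pCO2 = 10^(−1.37) × 2060×10^-6 = 8.788×10^-5 mol/kg
α₀ = 1/(1 + K1/[H⁺] + K1K2/[H⁺]²) = 1/(1 + 10^+1.14 + 10^-1.43) = 0.06738
DIC = [CO2*]/α₀ = 8.788×10^-5 / 0.06738 = 1.304 mmol/kg
CA = (α₁ + 2α₂)·DIC = (0.9301 + 2×0.002503) × 1.304 = 1.22 mmol/kg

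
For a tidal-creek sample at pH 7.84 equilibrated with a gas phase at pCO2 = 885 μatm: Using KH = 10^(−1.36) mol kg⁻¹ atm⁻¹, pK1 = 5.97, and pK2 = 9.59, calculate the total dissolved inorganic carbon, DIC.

DIC = 2.95 mmol/kg

[CO2*] = KH · pCO2 = 10^(−1.36) × 885×10^-6 = 3.863×10^-5 mol/kg
α₀ = 1/(1 + K1/[H⁺] + K1K2/[H⁺]²) = 1/(1 + 10^+1.87 + 10^+0.12) = 0.01308
DIC = [CO2*]/α₀ = 3.863×10^-5 / 0.01308 = 2.95 mmol/kg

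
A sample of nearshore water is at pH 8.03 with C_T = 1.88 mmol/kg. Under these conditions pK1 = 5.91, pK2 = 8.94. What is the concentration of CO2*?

α₀ = 1 / (1 + K1/[H⁺] + K1K2/[H⁺]²) = 1 / (1 + 10^+2.12 + 10^+1.21)
   = 1 / (1 + 131.83 + 16.218) = 1/149.04 = 0.006709
[CO2*] = α₀ × DIC = 0.006709 × 1.88 = 0.0126 mmol/kg = 12.6 μmol/kg

[CO2*] = 12.6 μmol/kg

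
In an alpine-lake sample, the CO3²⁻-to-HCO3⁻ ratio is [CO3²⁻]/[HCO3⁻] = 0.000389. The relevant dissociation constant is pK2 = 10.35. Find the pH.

pH = 6.94

From K2 = [H⁺][CO3²⁻]/[HCO3⁻]:  pH = pK2 + log₁₀([CO3²⁻]/[HCO3⁻])
log₁₀(0.000389) = -3.410
pH = 10.35 + (-3.410) = 6.94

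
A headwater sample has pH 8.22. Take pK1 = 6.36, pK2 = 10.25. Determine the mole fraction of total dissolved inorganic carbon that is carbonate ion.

α₂ = 1 / (1 + [H⁺]/K2 + [H⁺]²/(K1K2)) = 1 / (1 + 10^+2.03 + 10^+0.17)
   = 1 / (1 + 107.15 + 1.4791) = 1/109.63 = 0.009122

α₂ = 0.00912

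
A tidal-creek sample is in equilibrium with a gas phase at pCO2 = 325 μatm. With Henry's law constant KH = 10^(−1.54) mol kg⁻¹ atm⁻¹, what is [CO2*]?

[CO2*] = 9.37 μmol/kg

KH = 10^(−1.54) = 2.884×10^-2 mol kg⁻¹ atm⁻¹
[CO2*] = KH · pCO2 = 2.884×10^-2 × 325×10^-6 atm = 9.37×10^-6 mol/kg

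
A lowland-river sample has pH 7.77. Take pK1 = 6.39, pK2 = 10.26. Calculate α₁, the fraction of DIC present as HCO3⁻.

α₁ = 0.957

α₁ = 1 / (1 + [H⁺]/K1 + K2/[H⁺]) = 1 / (1 + 10^-1.38 + 10^-2.49)
   = 1 / (1 + 0.041687 + 0.0032359) = 1/1.0449 = 0.9570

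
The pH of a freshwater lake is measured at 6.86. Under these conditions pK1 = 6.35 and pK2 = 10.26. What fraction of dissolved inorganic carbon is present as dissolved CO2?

α₀ = 0.236

α₀ = 1 / (1 + K1/[H⁺] + K1K2/[H⁺]²) = 1 / (1 + 10^+0.51 + 10^-2.89)
   = 1 / (1 + 3.2359 + 0.0012882) = 1/4.2372 = 0.2360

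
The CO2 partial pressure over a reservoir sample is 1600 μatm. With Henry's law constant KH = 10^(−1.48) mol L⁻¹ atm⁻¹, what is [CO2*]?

KH = 10^(−1.48) = 3.311×10^-2 mol L⁻¹ atm⁻¹
[CO2*] = KH · pCO2 = 3.311×10^-2 × 1600×10^-6 atm = 5.30×10^-5 mol/L

[CO2*] = 53.0 μmol/L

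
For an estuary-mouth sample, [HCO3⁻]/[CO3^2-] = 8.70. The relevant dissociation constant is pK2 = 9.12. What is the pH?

pH = 8.18

From K2 = [H⁺][CO3^2-]/[HCO3⁻]:  pH = pK2 − log₁₀([HCO3⁻]/[CO3^2-])
log₁₀(8.70) = +0.940
pH = 9.12 − (+0.940) = 8.18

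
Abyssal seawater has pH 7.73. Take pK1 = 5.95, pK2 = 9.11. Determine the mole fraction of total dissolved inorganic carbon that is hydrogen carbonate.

α₁ = 1 / (1 + [H⁺]/K1 + K2/[H⁺]) = 1 / (1 + 10^-1.78 + 10^-1.38)
   = 1 / (1 + 0.016596 + 0.041687) = 1/1.0583 = 0.9449

α₁ = 0.945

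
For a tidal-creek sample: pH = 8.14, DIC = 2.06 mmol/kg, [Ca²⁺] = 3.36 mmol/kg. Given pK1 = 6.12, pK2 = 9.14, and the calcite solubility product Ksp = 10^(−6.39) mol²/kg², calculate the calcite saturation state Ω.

Ω = 1.53

α₂ = 1 / (1 + [H⁺]/K2 + [H⁺]²/(K1K2)) = 1 / (1 + 10^+1.00 + 10^-1.02)
   = 1 / (1 + 10.000 + 0.095499) = 1/11.095 = 0.09013
[CO3²⁻] = α₂ × DIC = 0.09013 × 2.06 = 0.1857 mmol/kg
Ksp = 10^(−6.39) = 4.074×10^-7
Ω = [Ca²⁺][CO3²⁻]/Ksp = (3.36×10^-3)(1.857×10^-4) / 4.074×10^-7 = 1.53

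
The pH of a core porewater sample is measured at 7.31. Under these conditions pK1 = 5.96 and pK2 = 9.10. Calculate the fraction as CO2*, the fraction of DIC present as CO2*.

α₀ = 0.0421

α₀ = 1 / (1 + K1/[H⁺] + K1K2/[H⁺]²) = 1 / (1 + 10^+1.35 + 10^-0.44)
   = 1 / (1 + 22.387 + 0.36308) = 1/23.750 = 0.04210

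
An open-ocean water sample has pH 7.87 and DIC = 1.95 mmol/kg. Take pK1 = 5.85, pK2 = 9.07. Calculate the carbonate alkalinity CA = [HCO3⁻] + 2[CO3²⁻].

CA = 2.05 mmol/kg

CA = [HCO3⁻] + 2[CO3²⁻] = (α₁ + 2α₂)·DIC
At pH 7.87: [H⁺]/K1 = 10^-2.02 = 0.0095499, K2/[H⁺] = 10^-1.20 = 0.063096
α₁ = 1/(1 + 0.0095499 + 0.063096) = 1/1.0726 = 0.9323; α₂ = α₁·K2/[H⁺] = 0.05882
α₁ + 2α₂ = 1.0499
CA = 1.0499 × 1.95 = 2.05 mmol/kg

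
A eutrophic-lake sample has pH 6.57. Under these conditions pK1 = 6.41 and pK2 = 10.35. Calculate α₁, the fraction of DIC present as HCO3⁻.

α₁ = 1 / (1 + [H⁺]/K1 + K2/[H⁺]) = 1 / (1 + 10^-0.16 + 10^-3.78)
   = 1 / (1 + 0.69183 + 0.00016596) = 1/1.6920 = 0.5910

α₁ = 0.591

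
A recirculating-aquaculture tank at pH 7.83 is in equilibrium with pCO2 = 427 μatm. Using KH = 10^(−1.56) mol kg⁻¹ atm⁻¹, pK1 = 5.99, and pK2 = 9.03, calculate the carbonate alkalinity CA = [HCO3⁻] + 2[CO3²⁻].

CA = 0.916 mmol/kg

[CO2*] = KH · pCO2 = 10^(−1.56) × 427×10^-6 = 1.176×10^-5 mol/kg
α₀ = 1/(1 + K1/[H⁺] + K1K2/[H⁺]²) = 1/(1 + 10^+1.84 + 10^+0.64) = 0.01341
DIC = [CO2*]/α₀ = 1.176×10^-5 / 0.01341 = 0.8767 mmol/kg
CA = (α₁ + 2α₂)·DIC = (0.9280 + 2×0.05855) × 0.8767 = 0.916 mmol/kg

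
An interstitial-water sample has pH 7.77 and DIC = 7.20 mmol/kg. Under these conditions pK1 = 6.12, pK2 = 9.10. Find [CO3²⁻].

α₂ = 1 / (1 + [H⁺]/K2 + [H⁺]²/(K1K2)) = 1 / (1 + 10^+1.33 + 10^-0.32)
   = 1 / (1 + 21.380 + 0.47863) = 1/22.858 = 0.04375
[CO3²⁻] = α₂ × DIC = 0.04375 × 7.20 = 0.315 mmol/kg

[CO3²⁻] = 0.315 mmol/kg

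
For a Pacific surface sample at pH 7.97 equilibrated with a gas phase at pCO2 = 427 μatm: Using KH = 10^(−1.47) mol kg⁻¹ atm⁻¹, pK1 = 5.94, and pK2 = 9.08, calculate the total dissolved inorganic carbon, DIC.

DIC = 1.69 mmol/kg

[CO2*] = KH · pCO2 = 10^(−1.47) × 427×10^-6 = 1.447×10^-5 mol/kg
α₀ = 1/(1 + K1/[H⁺] + K1K2/[H⁺]²) = 1/(1 + 10^+2.03 + 10^+0.92) = 0.008586
DIC = [CO2*]/α₀ = 1.447×10^-5 / 0.008586 = 1.69 mmol/kg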